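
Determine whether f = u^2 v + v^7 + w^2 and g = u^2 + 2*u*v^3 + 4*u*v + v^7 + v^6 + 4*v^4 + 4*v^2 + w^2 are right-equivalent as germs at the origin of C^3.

No.

The Hessian of f at 0 has rank 1. Corank 2; j^3 = u^2*v has shape L^2 M (L != M), so D-series; mu = 8 gives D_8. The Hessian of g at 0 has rank 2. Corank 1: A-series; mu = 6 gives A_6. f is D_8 but g is A_6, hence not right-equivalent.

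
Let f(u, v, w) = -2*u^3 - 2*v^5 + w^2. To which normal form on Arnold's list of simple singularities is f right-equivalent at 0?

The Hessian of f at 0 has rank 1. Corank 2; j^3 = -2*u^3 is a perfect cube, so E-series; the 5-jet and mu = 8 give E_8.

E_{8}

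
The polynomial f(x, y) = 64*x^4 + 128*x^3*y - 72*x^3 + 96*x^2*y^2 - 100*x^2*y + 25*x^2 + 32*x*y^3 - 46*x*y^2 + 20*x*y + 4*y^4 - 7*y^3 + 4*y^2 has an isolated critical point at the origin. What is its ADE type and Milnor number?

The Hessian of f at 0 is [[50, 20], [20, 8]] with rank 1, so corank 1. A Groebner basis of the Jacobian ideal J(f) in C{x,y} is {y^2, x + 2*y/5}; counting standard monomials gives mu = 2. Corank 1: A-series; mu = 2 gives A_2.

Type A_2, Milnor number mu = 2.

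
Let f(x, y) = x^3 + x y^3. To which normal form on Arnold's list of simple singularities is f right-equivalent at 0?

The Hessian of f at 0 is [[0, 0], [0, 0]] with rank 0, so corank 2. A Groebner basis of the Jacobian ideal J(f) in C{x,y} is {x^3, x*y^2, 3*x^2 + y^3}; counting standard monomials gives mu = 7. Corank 2; j^3 = x^3 is a perfect cube, so E-series; the 4-jet and mu = 7 give E_7.

E_7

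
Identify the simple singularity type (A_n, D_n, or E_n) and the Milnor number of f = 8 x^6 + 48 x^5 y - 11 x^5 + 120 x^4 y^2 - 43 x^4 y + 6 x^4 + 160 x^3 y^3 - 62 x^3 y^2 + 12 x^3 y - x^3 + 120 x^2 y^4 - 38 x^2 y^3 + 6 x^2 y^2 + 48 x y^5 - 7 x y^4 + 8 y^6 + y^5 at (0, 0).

Type E_8, Milnor number mu = 8.

The Hessian of f at 0 is [[0, 0], [0, 0]] with rank 0, so corank 2. A Groebner basis of the Jacobian ideal J(f) in C{x,y} is {-x^2/32 + x*y^3 + x*y^2/8, x^2/8 - x*y^2/2 + y^4, x^3, x^2*y - x^2/8 + x*y^2/2}; counting standard monomials gives mu = 8. Corank 2; j^3 = -x^3 is a perfect cube, so E-series; the 5-jet and mu = 8 give E_8.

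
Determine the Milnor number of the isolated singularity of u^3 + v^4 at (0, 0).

6

The Hessian of f at 0 has rank 0. Corank 2; j^3 = u^3 is a perfect cube, so E-series; the 4-jet and mu = 6 give E_6.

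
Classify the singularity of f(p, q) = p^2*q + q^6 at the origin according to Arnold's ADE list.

The Hessian of f at 0 has rank 0. Corank 2; j^3 = p^2*q has shape L^2 M (L != M), so D-series; mu = 7 gives D_7.

D7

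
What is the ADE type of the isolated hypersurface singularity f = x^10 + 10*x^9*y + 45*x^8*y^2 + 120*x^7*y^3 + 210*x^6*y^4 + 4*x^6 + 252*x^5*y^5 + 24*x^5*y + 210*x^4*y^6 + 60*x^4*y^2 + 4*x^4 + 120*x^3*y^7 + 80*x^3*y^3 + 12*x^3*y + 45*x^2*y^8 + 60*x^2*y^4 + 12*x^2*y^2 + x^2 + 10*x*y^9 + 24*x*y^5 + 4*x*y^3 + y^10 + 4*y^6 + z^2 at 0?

A9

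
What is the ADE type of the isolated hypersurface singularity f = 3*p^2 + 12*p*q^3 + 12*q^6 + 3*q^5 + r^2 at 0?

The Hessian of f at 0 has rank 2. Corank 1: A-series; mu = 4 gives A_4.

A4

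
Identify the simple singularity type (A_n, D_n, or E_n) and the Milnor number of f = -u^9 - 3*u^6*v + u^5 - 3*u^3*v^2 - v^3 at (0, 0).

Type E_{8}, Milnor number mu = 8.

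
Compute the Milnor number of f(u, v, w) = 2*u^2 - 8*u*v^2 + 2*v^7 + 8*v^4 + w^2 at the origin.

6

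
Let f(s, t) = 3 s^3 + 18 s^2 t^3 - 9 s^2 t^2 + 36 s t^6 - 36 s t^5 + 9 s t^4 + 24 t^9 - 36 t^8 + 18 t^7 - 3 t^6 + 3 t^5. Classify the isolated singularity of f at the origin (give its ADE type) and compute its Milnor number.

The Hessian of f at 0 is [[0, 0], [0, 0]] with rank 0, so corank 2. A Groebner basis of the Jacobian ideal J(f) in C{s,t} is {s^2/4 + s*t^3 - s*t^2/2, t^4, s^3, s^2*t + s^2/2 - s*t^2}; counting standard monomials gives mu = 8. Corank 2; j^3 = 3*s^3 is a perfect cube, so E-series; the 5-jet and mu = 8 give E_8.

Type E_{8}, Milnor number mu = 8.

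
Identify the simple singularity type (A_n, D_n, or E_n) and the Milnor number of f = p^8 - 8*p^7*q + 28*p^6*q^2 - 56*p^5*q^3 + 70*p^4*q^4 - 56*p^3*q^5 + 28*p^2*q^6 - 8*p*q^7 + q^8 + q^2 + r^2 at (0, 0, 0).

Type A_{7}, Milnor number mu = 7.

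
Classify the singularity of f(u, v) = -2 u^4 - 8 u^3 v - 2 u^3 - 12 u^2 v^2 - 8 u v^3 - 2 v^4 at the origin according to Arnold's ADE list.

E_{6}

The Hessian of f at 0 is [[0, 0], [0, 0]] with rank 0, so corank 2. A Groebner basis of the Jacobian ideal J(f) in C{u,v} is {v^4, u*v^2 + v^3/3, u^2}; counting standard monomials gives mu = 6. Corank 2; j^3 = -2*u^3 is a perfect cube, so E-series; the 4-jet and mu = 6 give E_6.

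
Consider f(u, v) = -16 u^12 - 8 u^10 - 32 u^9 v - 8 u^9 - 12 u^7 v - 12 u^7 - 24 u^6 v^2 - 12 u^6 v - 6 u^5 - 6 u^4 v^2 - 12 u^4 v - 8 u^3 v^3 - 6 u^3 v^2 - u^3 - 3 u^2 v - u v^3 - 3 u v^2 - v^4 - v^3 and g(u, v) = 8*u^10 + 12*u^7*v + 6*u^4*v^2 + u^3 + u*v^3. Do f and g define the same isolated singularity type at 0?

The Hessian of f at 0 is [[0, 0], [0, 0]] with rank 0, so corank 2. A Groebner basis of the Jacobian ideal J(f) in C{u,v} is {u^3 + 3*u^2*v + 6*u^2 + 12*u*v + 6*v^2, -3*u^2 + u*v^2 - 6*u*v - 3*v^2, 3*u^2 + 6*u*v + v^3 + 3*v^2}; counting standard monomials gives mu = 7. Corank 2; j^3 = -(u + v)^3 is a perfect cube, so E-series; the 4-jet and mu = 7 give E_7. The Hessian of g at 0 is [[0, 0], [0, 0]] with rank 0, so corank 2. A Groebner basis of the Jacobian ideal J(g) in C{u,v} is {u^3, u*v^2, 3*u^2 + v^3}; counting standard monomials gives mu = 7. Corank 2; j^3 = u^3 is a perfect cube, so E-series; the 4-jet and mu = 7 give E_7. Both have type E_7, hence right-equivalent.

Yes.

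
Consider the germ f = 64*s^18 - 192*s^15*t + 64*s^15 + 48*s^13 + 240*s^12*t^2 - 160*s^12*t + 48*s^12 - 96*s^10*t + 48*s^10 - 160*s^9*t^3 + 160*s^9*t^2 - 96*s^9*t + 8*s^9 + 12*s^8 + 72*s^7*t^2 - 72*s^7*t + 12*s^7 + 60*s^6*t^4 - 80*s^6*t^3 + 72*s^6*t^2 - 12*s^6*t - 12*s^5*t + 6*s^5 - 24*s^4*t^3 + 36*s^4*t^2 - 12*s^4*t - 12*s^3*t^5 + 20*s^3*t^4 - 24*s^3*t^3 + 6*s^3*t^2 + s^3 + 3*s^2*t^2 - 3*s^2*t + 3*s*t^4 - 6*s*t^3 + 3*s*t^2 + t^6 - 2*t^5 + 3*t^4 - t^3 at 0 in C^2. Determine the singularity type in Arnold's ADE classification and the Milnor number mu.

Type E8, Milnor number mu = 8.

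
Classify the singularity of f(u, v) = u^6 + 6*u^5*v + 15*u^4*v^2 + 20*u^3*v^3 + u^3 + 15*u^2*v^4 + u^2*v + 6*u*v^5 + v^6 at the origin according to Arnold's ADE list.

D_7

The Hessian of f at 0 has rank 0. Corank 2; j^3 = u^2*(u + v) has shape L^2 M (L != M), so D-series; mu = 7 gives D_7.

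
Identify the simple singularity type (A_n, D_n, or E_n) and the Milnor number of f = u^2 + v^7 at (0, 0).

The Hessian of f at 0 has rank 1. Corank 1: A-series; mu = 6 gives A_6.

Type A_{6}, Milnor number mu = 6.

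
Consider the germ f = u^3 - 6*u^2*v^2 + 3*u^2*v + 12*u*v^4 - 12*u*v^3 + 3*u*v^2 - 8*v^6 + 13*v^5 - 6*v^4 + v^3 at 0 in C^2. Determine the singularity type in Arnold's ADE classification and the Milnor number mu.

The Hessian of f at 0 is [[0, 0], [0, 0]] with rank 0, so corank 2. A Groebner basis of the Jacobian ideal J(f) in C{u,v} is {v^4, u^3 + 3*u^2*v + 3*u^2/4 + 3*u*v/2 - 2*v^3 + 3*v^2/4, -u^2/4 + u*v^2 - u*v/2 + v^3 - v^2/4}; counting standard monomials gives mu = 8. Corank 2; j^3 = (u + v)^3 is a perfect cube, so E-series; the 5-jet and mu = 8 give E_8.

Type E8, Milnor number mu = 8.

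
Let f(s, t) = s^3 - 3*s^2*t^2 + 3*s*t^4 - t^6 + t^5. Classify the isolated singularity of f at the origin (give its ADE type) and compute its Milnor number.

Type E_8, Milnor number mu = 8.

The Hessian of f at 0 has rank 0. Corank 2; j^3 = s^3 is a perfect cube, so E-series; the 5-jet and mu = 8 give E_8.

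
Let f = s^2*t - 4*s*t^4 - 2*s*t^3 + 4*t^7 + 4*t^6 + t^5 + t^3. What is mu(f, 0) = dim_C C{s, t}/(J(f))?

4

The Hessian of f at 0 has rank 0. Corank 2; j^3 = t*(s^2 + t^2) splits into three distinct lines over C (the quadratic factor has nonzero discriminant), so D_4.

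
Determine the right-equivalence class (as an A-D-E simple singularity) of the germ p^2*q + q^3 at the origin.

D4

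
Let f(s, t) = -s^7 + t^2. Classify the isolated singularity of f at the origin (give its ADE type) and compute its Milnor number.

Type A_6, Milnor number mu = 6.

The Hessian of f at 0 has rank 1. Corank 1: A-series; mu = 6 gives A_6.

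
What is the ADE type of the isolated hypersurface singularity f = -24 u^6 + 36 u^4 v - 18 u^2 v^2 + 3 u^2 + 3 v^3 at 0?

The Hessian of f at 0 has rank 1. Corank 1: A-series; mu = 2 gives A_2.

A_{2}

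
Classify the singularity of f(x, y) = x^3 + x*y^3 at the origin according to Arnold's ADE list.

The Hessian of f at 0 has rank 0. Corank 2; j^3 = x^3 is a perfect cube, so E-series; the 4-jet and mu = 7 give E_7.

E_{7}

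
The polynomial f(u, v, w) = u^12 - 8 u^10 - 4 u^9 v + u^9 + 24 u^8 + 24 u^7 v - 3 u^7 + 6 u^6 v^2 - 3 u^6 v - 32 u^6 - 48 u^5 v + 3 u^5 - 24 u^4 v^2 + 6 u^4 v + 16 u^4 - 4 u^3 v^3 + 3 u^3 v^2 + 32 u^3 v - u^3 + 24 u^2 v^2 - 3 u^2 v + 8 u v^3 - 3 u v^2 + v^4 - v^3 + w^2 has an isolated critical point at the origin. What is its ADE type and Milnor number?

The Hessian of f at 0 has rank 1. Corank 2; j^3 = -(u + v)^3 is a perfect cube, so E-series; the 4-jet and mu = 6 give E_6.

Type E_{6}, Milnor number mu = 6.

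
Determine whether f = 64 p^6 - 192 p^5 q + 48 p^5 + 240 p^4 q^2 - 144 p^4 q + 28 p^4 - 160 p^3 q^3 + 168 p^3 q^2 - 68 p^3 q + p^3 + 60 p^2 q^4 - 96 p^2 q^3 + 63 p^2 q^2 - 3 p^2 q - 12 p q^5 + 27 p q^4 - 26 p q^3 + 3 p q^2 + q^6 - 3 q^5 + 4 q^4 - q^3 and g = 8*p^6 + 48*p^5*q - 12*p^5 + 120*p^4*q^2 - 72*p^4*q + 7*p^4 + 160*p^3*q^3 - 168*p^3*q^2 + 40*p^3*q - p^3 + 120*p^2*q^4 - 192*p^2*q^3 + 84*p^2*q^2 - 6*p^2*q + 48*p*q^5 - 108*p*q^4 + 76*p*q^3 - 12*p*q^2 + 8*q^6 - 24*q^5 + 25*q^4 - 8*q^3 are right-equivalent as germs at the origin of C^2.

The Hessian of f at 0 has rank 0. Corank 2; j^3 = (p - q)^3 is a perfect cube, so E-series; the 4-jet and mu = 6 give E_6. The Hessian of g at 0 has rank 0. Corank 2; j^3 = -(p + 2*q)^3 is a perfect cube, so E-series; the 4-jet and mu = 6 give E_6. Both have type E_6, hence right-equivalent.

Yes.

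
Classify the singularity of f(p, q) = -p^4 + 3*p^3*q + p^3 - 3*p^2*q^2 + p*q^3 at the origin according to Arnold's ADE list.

The Hessian of f at 0 is [[0, 0], [0, 0]] with rank 0, so corank 2. A Groebner basis of the Jacobian ideal J(f) in C{p,q} is {3*p^2 + q^4 + q^3, p^3, p^2*q - p^2 - q^3/3, -2*p^2 + p*q^2 - 2*q^3/3}; counting standard monomials gives mu = 7. Corank 2; j^3 = p^3 is a perfect cube, so E-series; the 4-jet and mu = 7 give E_7.

E_{7}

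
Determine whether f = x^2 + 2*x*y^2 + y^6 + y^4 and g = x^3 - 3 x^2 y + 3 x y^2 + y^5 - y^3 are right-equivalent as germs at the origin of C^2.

The Hessian of f at 0 has rank 1. Corank 1: A-series; mu = 5 gives A_5. The Hessian of g at 0 has rank 0. Corank 2; j^3 = (x - y)^3 is a perfect cube, so E-series; the 5-jet and mu = 8 give E_8. f is A_5 but g is E_8, hence not right-equivalent.

No.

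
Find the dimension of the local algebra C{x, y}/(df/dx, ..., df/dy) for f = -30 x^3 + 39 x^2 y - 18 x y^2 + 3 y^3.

4

The Hessian of f at 0 has rank 0. Corank 2; j^3 = -3*(2*x - y)*(5*x^2 - 4*x*y + y^2) splits into three distinct lines over C (the quadratic factor has nonzero discriminant), so D_4.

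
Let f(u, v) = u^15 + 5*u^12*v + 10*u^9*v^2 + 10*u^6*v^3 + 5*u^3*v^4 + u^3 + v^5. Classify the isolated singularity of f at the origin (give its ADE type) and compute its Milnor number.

Type E_8, Milnor number mu = 8.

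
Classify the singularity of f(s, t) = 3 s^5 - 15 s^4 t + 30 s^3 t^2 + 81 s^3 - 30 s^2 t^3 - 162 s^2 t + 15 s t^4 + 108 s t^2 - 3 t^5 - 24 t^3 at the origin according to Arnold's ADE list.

E8

The Hessian of f at 0 is [[0, 0], [0, 0]] with rank 0, so corank 2. A Groebner basis of the Jacobian ideal J(f) in C{s,t} is {t^5, s*t^3 - 3*t^4/4, s^2 - 4*s*t/3 + 4*t^2/9}; counting standard monomials gives mu = 8. Corank 2; j^3 = 3*(3*s - 2*t)^3 is a perfect cube, so E-series; the 5-jet and mu = 8 give E_8.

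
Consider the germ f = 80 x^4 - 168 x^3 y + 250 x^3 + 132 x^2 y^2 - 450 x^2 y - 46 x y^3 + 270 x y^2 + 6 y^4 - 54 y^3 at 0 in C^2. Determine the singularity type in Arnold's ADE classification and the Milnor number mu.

The Hessian of f at 0 is [[0, 0], [0, 0]] with rank 0, so corank 2. A Groebner basis of the Jacobian ideal J(f) in C{x,y} is {1171875*x^2/4 - 703125*x*y/2 + y^4 + 125*y^3/4 + 421875*y^2/4, x^3 + 2475*x^2/4 - 1485*x*y/2 - 3*y^3/20 + 891*y^2/4, x^2*y + 2875*x^2/4 - 1725*x*y/2 - 17*y^3/60 + 1035*y^2/4, 625*x^2 + x*y^2 - 750*x*y - 8*y^3/15 + 225*y^2}; counting standard monomials gives mu = 7. Corank 2; j^3 = 2*(5*x - 3*y)^3 is a perfect cube, so E-series; the 4-jet and mu = 7 give E_7.

Type E_7, Milnor number mu = 7.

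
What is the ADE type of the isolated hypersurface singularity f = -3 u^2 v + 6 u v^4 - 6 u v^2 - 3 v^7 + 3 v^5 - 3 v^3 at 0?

The Hessian of f at 0 has rank 0. Corank 2; j^3 = -3*v*(u + v)^2 has shape L^2 M (L != M), so D-series; mu = 6 gives D_6.

D6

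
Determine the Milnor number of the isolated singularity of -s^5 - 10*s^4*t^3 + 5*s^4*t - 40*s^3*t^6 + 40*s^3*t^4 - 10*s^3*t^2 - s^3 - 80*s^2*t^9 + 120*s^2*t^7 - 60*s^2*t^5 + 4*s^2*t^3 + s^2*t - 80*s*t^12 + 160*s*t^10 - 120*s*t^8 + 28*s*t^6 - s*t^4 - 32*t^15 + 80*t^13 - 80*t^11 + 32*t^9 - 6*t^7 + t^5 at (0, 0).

6

The Hessian of f at 0 is [[0, 0], [0, 0]] with rank 0, so corank 2. A Groebner basis of the Jacobian ideal J(f) in C{s,t} is {s*t/7 + t^4, s*t^2, s^2 - 5*s*t/7}; counting standard monomials gives mu = 6. Corank 2; j^3 = -s^2*(s - t) has shape L^2 M (L != M), so D-series; mu = 6 gives D_6.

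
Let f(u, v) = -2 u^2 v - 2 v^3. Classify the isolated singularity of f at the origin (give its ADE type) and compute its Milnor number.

Type D_{4}, Milnor number mu = 4.

The Hessian of f at 0 is [[0, 0], [0, 0]] with rank 0, so corank 2. A Groebner basis of the Jacobian ideal J(f) in C{u,v} is {v^3, u^2 + 3*v^2, u*v}; counting standard monomials gives mu = 4. Corank 2; j^3 = -2*v*(u^2 + v^2) splits into three distinct lines over C (the quadratic factor has nonzero discriminant), so D_4.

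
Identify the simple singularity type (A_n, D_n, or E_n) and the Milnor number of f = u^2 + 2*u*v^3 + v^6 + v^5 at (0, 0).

Type A_4, Milnor number mu = 4.

The Hessian of f at 0 has rank 1. Corank 1: A-series; mu = 4 gives A_4.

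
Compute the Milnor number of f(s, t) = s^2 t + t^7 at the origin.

8

The Hessian of f at 0 has rank 0. Corank 2; j^3 = s^2*t has shape L^2 M (L != M), so D-series; mu = 8 gives D_8.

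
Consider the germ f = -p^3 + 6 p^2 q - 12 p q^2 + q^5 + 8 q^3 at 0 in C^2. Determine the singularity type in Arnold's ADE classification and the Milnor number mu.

The Hessian of f at 0 is [[0, 0], [0, 0]] with rank 0, so corank 2. A Groebner basis of the Jacobian ideal J(f) in C{p,q} is {q^4, p^2 - 4*p*q + 4*q^2}; counting standard monomials gives mu = 8. Corank 2; j^3 = -(p - 2*q)^3 is a perfect cube, so E-series; the 5-jet and mu = 8 give E_8.

Type E_8, Milnor number mu = 8.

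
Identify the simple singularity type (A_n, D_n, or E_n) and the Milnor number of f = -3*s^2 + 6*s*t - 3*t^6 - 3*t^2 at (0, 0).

Type A_{5}, Milnor number mu = 5.

The Hessian of f at 0 is [[-6, 6], [6, -6]] with rank 1, so corank 1. A Groebner basis of the Jacobian ideal J(f) in C{s,t} is {t^5, s - t}; counting standard monomials gives mu = 5. Corank 1: A-series; mu = 5 gives A_5.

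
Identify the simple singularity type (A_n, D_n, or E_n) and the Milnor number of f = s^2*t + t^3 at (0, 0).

Type D4, Milnor number mu = 4.

The Hessian of f at 0 has rank 0. Corank 2; j^3 = t*(s^2 + t^2) splits into three distinct lines over C (the quadratic factor has nonzero discriminant), so D_4.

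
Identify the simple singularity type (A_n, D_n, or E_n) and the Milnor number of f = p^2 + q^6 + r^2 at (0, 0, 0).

Type A_{5}, Milnor number mu = 5.

The Hessian of f at 0 has rank 2. Corank 1: A-series; mu = 5 gives A_5.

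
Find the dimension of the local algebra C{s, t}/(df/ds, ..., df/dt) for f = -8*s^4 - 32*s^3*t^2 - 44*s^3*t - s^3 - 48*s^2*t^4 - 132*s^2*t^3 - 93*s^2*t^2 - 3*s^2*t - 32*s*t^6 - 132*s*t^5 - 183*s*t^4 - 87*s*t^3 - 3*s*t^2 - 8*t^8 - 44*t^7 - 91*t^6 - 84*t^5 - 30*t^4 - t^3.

7

The Hessian of f at 0 is [[0, 0], [0, 0]] with rank 0, so corank 2. A Groebner basis of the Jacobian ideal J(f) in C{s,t} is {s^2/3 + 2*s*t/3 + t^4 + t^3/9 + t^2/3, s^3 + 2*s^2/3 + 4*s*t/3 + 11*t^3/9 + 2*t^2/3, s^2*t - s^2/3 - 2*s*t/3 - 10*t^3/9 - t^2/3, s^2/9 + s*t^2 + 2*s*t/9 + 28*t^3/27 + t^2/9}; counting standard monomials gives mu = 7. Corank 2; j^3 = -(s + t)^3 is a perfect cube, so E-series; the 4-jet and mu = 7 give E_7.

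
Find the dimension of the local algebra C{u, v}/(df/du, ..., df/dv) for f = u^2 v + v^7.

The Hessian of f at 0 is [[0, 0], [0, 0]] with rank 0, so corank 2. A Groebner basis of the Jacobian ideal J(f) in C{u,v} is {u^2/7 + v^6, u^3, u*v}; counting standard monomials gives mu = 8. Corank 2; j^3 = u^2*v has shape L^2 M (L != M), so D-series; mu = 8 gives D_8.

8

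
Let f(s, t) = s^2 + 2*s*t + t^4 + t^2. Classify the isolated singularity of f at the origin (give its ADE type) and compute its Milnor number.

The Hessian of f at 0 has rank 1. Corank 1: A-series; mu = 3 gives A_3.

Type A_{3}, Milnor number mu = 3.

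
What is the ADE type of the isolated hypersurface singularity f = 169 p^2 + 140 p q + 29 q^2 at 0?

A1

The Hessian of f at 0 has rank 2. Corank 0: nondegenerate Morse point, so A_1.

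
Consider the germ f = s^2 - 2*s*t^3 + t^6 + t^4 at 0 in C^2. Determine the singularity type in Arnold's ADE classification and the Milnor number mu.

Type A3, Milnor number mu = 3.

The Hessian of f at 0 has rank 1. Corank 1: A-series; mu = 3 gives A_3.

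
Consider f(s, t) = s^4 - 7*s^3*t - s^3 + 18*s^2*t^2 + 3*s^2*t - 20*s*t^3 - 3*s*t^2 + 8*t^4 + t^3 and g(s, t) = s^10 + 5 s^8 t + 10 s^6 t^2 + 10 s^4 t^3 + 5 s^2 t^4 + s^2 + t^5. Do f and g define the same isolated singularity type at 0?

The Hessian of f at 0 has rank 0. Corank 2; j^3 = -(s - t)^3 is a perfect cube, so E-series; the 4-jet and mu = 7 give E_7. The Hessian of g at 0 has rank 1. Corank 1: A-series; mu = 4 gives A_4. f is E_7 but g is A_4, hence not right-equivalent.

No.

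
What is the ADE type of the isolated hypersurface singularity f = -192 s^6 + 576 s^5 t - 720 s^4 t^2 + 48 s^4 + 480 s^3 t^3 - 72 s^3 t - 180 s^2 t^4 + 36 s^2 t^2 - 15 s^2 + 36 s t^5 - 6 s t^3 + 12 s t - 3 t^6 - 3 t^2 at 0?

A_{1}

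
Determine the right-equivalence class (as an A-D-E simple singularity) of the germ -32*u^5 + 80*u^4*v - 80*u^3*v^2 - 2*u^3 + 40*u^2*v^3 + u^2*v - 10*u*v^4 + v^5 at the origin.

The Hessian of f at 0 has rank 0. Corank 2; j^3 = -u^2*(2*u - v) has shape L^2 M (L != M), so D-series; mu = 6 gives D_6.

D6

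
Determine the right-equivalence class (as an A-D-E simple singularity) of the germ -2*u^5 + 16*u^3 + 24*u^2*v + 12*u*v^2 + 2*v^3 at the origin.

E8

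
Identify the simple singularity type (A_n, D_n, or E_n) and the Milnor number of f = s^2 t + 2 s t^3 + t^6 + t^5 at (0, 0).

The Hessian of f at 0 is [[0, 0], [0, 0]] with rank 0, so corank 2. A Groebner basis of the Jacobian ideal J(f) in C{s,t} is {s^3, s^2*t + s^2/6 + s*t^2/6, s*t + t^3}; counting standard monomials gives mu = 7. Corank 2; j^3 = s^2*t has shape L^2 M (L != M), so D-series; mu = 7 gives D_7.

Type D_{7}, Milnor number mu = 7.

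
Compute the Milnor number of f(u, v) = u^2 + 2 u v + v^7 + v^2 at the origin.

6

The Hessian of f at 0 has rank 1. Corank 1: A-series; mu = 6 gives A_6.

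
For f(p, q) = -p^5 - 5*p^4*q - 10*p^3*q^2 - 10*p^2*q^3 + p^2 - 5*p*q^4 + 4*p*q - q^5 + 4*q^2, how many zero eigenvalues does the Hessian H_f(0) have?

Hessian at 0 has rank 1.

1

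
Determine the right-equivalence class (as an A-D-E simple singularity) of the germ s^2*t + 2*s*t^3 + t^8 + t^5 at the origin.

The Hessian of f at 0 has rank 0. Corank 2; j^3 = s^2*t has shape L^2 M (L != M), so D-series; mu = 9 gives D_9.

D_9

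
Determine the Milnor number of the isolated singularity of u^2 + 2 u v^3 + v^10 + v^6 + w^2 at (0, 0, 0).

The Hessian of f at 0 has rank 2. Corank 1: A-series; mu = 9 gives A_9.

9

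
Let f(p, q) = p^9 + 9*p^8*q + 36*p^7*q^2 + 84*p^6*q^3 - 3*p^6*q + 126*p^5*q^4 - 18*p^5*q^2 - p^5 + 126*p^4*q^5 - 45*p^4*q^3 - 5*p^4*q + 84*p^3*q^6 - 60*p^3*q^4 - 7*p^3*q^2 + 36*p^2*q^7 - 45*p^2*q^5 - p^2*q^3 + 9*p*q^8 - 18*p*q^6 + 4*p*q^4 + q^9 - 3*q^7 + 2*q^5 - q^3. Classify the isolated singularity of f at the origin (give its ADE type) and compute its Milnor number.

Type E_{8}, Milnor number mu = 8.

The Hessian of f at 0 has rank 0. Corank 2; j^3 = -q^3 is a perfect cube, so E-series; the 5-jet and mu = 8 give E_8.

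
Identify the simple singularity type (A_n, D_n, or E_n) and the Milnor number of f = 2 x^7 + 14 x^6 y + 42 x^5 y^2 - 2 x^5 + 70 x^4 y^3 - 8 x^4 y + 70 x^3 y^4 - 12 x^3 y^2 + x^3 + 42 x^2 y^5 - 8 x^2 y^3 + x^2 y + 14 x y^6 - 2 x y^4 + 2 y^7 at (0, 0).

The Hessian of f at 0 is [[0, 0], [0, 0]] with rank 0, so corank 2. A Groebner basis of the Jacobian ideal J(f) in C{x,y} is {x^2/6 + x*y^3, -5*x^2/3 - x*y + y^4, x^3, x^2*y}; counting standard monomials gives mu = 8. Corank 2; j^3 = x^2*(x + y) has shape L^2 M (L != M), so D-series; mu = 8 gives D_8.

Type D_{8}, Milnor number mu = 8.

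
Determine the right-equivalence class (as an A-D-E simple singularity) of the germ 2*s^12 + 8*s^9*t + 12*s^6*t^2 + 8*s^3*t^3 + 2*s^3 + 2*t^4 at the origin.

E_{6}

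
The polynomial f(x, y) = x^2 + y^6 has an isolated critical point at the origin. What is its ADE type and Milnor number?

The Hessian of f at 0 is [[2, 0], [0, 0]] with rank 1, so corank 1. A Groebner basis of the Jacobian ideal J(f) in C{x,y} is {y^5, x}; counting standard monomials gives mu = 5. Corank 1: A-series; mu = 5 gives A_5.

Type A5, Milnor number mu = 5.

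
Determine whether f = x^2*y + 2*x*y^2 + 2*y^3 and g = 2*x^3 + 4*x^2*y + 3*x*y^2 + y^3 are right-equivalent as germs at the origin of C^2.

Yes.

The Hessian of f at 0 has rank 0. Corank 2; j^3 = y*(x^2 + 2*x*y + 2*y^2) splits into three distinct lines over C (the quadratic factor has nonzero discriminant), so D_4. The Hessian of g at 0 has rank 0. Corank 2; j^3 = (x + y)*(2*x^2 + 2*x*y + y^2) splits into three distinct lines over C (the quadratic factor has nonzero discriminant), so D_4. Both have type D_4, hence right-equivalent.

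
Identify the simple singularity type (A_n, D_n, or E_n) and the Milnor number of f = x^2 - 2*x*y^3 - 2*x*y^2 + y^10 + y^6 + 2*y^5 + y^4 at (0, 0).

Type A_9, Milnor number mu = 9.

The Hessian of f at 0 has rank 1. Corank 1: A-series; mu = 9 gives A_9.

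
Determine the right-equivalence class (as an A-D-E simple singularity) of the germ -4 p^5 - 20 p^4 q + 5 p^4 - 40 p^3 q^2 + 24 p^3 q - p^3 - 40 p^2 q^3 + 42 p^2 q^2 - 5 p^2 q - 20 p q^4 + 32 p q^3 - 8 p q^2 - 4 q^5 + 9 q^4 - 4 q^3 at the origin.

The Hessian of f at 0 has rank 0. Corank 2; j^3 = -(p + q)*(p + 2*q)^2 has shape L^2 M (L != M), so D-series; mu = 5 gives D_5.

D_{5}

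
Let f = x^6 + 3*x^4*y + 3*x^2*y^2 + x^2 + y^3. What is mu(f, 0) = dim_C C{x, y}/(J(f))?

2

The Hessian of f at 0 has rank 1. Corank 1: A-series; mu = 2 gives A_2.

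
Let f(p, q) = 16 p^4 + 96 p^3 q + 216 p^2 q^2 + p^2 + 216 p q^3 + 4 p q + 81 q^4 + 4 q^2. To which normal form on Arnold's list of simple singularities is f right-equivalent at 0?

A3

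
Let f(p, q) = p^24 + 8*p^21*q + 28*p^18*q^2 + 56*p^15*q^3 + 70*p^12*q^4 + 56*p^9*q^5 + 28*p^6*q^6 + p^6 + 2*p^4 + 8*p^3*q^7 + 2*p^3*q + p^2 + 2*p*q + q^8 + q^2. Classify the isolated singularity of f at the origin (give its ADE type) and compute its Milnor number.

Type A7, Milnor number mu = 7.

The Hessian of f at 0 is [[2, 2], [2, 2]] with rank 1, so corank 1. A Groebner basis of the Jacobian ideal J(f) in C{p,q} is {-3*p^2 - 7*p*q + q^4 - 4*q^2, p^3 + p + q, p^2*q - 2*p/3 - q^3/3 - 2*q/3, p*q^2 + p/3 + 2*q^3/3 + q/3}; counting standard monomials gives mu = 7. Corank 1: A-series; mu = 7 gives A_7.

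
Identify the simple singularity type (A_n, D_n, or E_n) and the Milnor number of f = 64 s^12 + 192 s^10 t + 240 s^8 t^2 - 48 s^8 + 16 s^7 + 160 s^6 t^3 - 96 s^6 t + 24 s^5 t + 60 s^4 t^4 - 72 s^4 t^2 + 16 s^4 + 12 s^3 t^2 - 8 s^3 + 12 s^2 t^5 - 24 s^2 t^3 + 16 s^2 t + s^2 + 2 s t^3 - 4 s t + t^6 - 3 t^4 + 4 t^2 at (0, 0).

Type A_{3}, Milnor number mu = 3.

The Hessian of f at 0 has rank 1. Corank 1: A-series; mu = 3 gives A_3.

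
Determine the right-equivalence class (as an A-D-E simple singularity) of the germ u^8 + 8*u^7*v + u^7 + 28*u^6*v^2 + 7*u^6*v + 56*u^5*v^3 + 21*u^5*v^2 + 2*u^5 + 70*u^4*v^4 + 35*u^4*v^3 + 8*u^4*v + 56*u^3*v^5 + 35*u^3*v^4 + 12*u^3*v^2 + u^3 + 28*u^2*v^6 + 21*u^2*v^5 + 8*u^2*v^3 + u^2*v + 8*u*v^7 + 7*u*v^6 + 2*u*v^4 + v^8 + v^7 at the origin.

D_9

The Hessian of f at 0 is [[0, 0], [0, 0]] with rank 0, so corank 2. A Groebner basis of the Jacobian ideal J(f) in C{u,v} is {u^2*v^2, 8*u^2*v + u^2 + u*v^3, -32*u^2*v - 3*u^2 + u*v + v^4, u^3}; counting standard monomials gives mu = 9. Corank 2; j^3 = u^2*(u + v) has shape L^2 M (L != M), so D-series; mu = 9 gives D_9.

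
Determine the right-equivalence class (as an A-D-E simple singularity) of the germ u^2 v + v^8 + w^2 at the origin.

D_9

The Hessian of f at 0 is [[0, 0, 0], [0, 0, 0], [0, 0, 2]] with rank 1, so corank 2. A Groebner basis of the Jacobian ideal J(f) in C{u,v,w} is {u^2/8 + v^7, u^3, u*v, w}; counting standard monomials gives mu = 9. Corank 2; j^3 = u^2*v has shape L^2 M (L != M), so D-series; mu = 9 gives D_9.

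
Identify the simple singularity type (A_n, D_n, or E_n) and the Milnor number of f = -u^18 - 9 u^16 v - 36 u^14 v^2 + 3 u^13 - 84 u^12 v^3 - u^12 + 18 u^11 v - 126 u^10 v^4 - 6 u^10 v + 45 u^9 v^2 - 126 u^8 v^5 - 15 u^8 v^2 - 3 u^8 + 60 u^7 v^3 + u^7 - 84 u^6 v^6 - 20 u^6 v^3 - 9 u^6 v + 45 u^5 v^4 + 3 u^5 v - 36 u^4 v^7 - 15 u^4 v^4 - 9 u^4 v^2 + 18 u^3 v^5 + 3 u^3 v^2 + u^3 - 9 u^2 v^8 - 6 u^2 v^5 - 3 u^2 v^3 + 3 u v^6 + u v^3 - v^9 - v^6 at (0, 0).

The Hessian of f at 0 has rank 0. Corank 2; j^3 = u^3 is a perfect cube, so E-series; the 4-jet and mu = 7 give E_7.

Type E7, Milnor number mu = 7.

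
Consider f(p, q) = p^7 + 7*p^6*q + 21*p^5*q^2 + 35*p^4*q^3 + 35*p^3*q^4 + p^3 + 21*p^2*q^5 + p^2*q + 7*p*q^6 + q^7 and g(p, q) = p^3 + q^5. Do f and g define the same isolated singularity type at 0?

The Hessian of f at 0 has rank 0. Corank 2; j^3 = p^2*(p + q) has shape L^2 M (L != M), so D-series; mu = 8 gives D_8. The Hessian of g at 0 has rank 0. Corank 2; j^3 = p^3 is a perfect cube, so E-series; the 5-jet and mu = 8 give E_8. f is D_8 but g is E_8, hence not right-equivalent.

No.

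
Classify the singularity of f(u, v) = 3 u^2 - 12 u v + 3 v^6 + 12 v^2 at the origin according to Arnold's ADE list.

A_5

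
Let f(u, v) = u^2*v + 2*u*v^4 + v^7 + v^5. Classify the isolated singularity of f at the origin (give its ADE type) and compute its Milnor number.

Type D_6, Milnor number mu = 6.

The Hessian of f at 0 has rank 0. Corank 2; j^3 = u^2*v has shape L^2 M (L != M), so D-series; mu = 6 gives D_6.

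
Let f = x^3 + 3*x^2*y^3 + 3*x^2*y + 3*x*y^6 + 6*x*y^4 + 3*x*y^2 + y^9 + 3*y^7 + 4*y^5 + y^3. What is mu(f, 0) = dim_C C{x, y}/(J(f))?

The Hessian of f at 0 is [[0, 0], [0, 0]] with rank 0, so corank 2. A Groebner basis of the Jacobian ideal J(f) in C{x,y} is {x^2/2 + x*y^3 + x*y + y^2/2, y^4, x^3 - 3*x*y^2 - 2*y^3, x^2*y + 2*x*y^2 + y^3}; counting standard monomials gives mu = 8. Corank 2; j^3 = (x + y)^3 is a perfect cube, so E-series; the 5-jet and mu = 8 give E_8.

8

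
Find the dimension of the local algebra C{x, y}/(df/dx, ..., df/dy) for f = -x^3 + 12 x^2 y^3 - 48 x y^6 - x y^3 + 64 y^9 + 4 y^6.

7

The Hessian of f at 0 has rank 0. Corank 2; j^3 = -x^3 is a perfect cube, so E-series; the 4-jet and mu = 7 give E_7.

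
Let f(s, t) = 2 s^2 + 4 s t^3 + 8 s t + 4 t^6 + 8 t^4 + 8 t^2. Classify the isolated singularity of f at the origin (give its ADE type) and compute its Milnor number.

Type A5, Milnor number mu = 5.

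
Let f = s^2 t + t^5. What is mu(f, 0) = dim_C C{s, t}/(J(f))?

6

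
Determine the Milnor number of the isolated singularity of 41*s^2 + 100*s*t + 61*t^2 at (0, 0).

The Hessian of f at 0 has rank 2. Corank 0: nondegenerate Morse point, so A_1.

1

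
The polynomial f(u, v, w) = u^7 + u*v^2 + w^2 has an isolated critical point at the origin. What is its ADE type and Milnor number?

Type D_8, Milnor number mu = 8.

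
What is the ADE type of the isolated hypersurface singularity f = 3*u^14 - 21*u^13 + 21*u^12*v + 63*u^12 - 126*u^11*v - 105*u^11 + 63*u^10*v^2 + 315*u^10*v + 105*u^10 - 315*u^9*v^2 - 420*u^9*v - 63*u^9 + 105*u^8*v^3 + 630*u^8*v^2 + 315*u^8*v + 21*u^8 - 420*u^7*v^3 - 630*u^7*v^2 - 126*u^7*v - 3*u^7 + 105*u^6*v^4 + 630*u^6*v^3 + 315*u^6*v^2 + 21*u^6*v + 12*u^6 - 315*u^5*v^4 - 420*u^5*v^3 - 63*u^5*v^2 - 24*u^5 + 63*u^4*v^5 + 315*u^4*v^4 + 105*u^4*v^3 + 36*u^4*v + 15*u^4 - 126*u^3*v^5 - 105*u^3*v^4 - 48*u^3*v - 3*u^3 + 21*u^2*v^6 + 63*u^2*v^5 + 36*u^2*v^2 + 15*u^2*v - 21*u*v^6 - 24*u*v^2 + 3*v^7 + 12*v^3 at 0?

D8

The Hessian of f at 0 has rank 0. Corank 2; j^3 = -3*(u - 2*v)^2*(u - v) has shape L^2 M (L != M), so D-series; mu = 8 gives D_8.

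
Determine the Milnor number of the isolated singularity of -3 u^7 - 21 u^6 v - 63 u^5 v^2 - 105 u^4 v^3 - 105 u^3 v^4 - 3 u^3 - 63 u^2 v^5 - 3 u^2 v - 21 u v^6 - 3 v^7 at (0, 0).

8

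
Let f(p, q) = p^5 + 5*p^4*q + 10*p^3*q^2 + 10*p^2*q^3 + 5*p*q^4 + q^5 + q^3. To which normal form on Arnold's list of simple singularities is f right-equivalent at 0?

E8

The Hessian of f at 0 is [[0, 0], [0, 0]] with rank 0, so corank 2. A Groebner basis of the Jacobian ideal J(f) in C{p,q} is {p^4 + 4*p^3*q, q^2}; counting standard monomials gives mu = 8. Corank 2; j^3 = q^3 is a perfect cube, so E-series; the 5-jet and mu = 8 give E_8.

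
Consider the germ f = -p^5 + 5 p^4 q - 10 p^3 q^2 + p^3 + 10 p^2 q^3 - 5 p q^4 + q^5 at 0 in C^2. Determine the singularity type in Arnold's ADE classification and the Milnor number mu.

Type E8, Milnor number mu = 8.

The Hessian of f at 0 has rank 0. Corank 2; j^3 = p^3 is a perfect cube, so E-series; the 5-jet and mu = 8 give E_8.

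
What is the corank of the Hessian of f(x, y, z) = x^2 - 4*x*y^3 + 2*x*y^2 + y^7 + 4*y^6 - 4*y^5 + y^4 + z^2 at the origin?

The Hessian at 0 is [[2, 0, 0], [0, 0, 0], [0, 0, 2]] of rank 2; hence corank 1.

1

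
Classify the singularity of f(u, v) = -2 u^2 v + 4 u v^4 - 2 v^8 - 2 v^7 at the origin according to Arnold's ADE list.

D_9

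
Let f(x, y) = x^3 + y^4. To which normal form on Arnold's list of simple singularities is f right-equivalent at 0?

E_{6}

The Hessian of f at 0 is [[0, 0], [0, 0]] with rank 0, so corank 2. A Groebner basis of the Jacobian ideal J(f) in C{x,y} is {y^3, x^2}; counting standard monomials gives mu = 6. Corank 2; j^3 = x^3 is a perfect cube, so E-series; the 4-jet and mu = 6 give E_6.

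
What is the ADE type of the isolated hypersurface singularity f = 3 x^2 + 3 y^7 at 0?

A6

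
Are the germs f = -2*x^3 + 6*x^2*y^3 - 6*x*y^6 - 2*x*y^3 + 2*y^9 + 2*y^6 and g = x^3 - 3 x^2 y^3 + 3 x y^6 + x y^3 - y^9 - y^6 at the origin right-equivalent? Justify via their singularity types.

Yes.

The Hessian of f at 0 has rank 0. Corank 2; j^3 = -2*x^3 is a perfect cube, so E-series; the 4-jet and mu = 7 give E_7. The Hessian of g at 0 has rank 0. Corank 2; j^3 = x^3 is a perfect cube, so E-series; the 4-jet and mu = 7 give E_7. Both have type E_7, hence right-equivalent.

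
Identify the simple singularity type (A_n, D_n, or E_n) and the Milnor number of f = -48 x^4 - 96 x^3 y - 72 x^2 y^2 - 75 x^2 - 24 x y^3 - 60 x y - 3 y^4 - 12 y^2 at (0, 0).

Type A_3, Milnor number mu = 3.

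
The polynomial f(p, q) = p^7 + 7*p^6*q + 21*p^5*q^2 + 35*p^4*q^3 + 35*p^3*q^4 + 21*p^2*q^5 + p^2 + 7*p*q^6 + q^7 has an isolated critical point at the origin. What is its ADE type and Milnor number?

Type A6, Milnor number mu = 6.

The Hessian of f at 0 has rank 1. Corank 1: A-series; mu = 6 gives A_6.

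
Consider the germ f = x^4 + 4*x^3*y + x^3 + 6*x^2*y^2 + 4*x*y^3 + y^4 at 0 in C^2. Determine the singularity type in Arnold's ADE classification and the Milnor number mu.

Type E6, Milnor number mu = 6.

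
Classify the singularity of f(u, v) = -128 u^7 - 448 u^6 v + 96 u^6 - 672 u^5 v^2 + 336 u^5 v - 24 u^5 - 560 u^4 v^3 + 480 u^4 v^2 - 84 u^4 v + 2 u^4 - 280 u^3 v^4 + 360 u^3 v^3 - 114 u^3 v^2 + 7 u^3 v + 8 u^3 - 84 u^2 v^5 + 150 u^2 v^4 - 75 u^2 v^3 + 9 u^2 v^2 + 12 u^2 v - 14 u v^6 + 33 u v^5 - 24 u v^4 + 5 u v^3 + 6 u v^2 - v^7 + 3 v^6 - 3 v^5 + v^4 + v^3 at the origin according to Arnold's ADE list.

E_7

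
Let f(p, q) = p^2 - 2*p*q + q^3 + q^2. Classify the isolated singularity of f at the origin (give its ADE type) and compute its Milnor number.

The Hessian of f at 0 is [[2, -2], [-2, 2]] with rank 1, so corank 1. A Groebner basis of the Jacobian ideal J(f) in C{p,q} is {q^2, p - q}; counting standard monomials gives mu = 2. Corank 1: A-series; mu = 2 gives A_2.

Type A2, Milnor number mu = 2.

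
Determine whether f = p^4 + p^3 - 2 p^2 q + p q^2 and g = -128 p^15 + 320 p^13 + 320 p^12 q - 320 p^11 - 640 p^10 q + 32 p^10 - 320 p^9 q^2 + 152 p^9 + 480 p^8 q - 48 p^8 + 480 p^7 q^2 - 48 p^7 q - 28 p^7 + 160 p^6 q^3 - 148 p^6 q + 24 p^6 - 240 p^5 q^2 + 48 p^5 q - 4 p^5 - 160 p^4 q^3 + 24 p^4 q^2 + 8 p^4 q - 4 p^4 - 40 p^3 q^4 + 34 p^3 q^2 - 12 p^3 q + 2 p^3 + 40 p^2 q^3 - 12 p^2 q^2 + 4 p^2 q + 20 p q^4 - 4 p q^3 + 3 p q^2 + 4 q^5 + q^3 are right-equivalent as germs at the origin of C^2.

No.

The Hessian of f at 0 is [[0, 0], [0, 0]] with rank 0, so corank 2. A Groebner basis of the Jacobian ideal J(f) in C{p,q} is {p*q^2 - p*q/4 + q^2/4, -p*q/4 + q^3 + q^2/4, p^2 - p*q}; counting standard monomials gives mu = 5. Corank 2; j^3 = p*(p - q)^2 has shape L^2 M (L != M), so D-series; mu = 5 gives D_5. The Hessian of g at 0 is [[0, 0], [0, 0]] with rank 0, so corank 2. A Groebner basis of the Jacobian ideal J(g) in C{p,q} is {q^3, p^2 - 3*q^2/2, p*q + 3*q^2/2}; counting standard monomials gives mu = 4. Corank 2; j^3 = (p + q)*(2*p^2 + 2*p*q + q^2) splits into three distinct lines over C (the quadratic factor has nonzero discriminant), so D_4. f is D_5 but g is D_4, hence not right-equivalent.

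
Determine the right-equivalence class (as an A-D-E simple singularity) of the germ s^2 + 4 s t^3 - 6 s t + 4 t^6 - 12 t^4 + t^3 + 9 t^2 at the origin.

A2

The Hessian of f at 0 has rank 1. Corank 1: A-series; mu = 2 gives A_2.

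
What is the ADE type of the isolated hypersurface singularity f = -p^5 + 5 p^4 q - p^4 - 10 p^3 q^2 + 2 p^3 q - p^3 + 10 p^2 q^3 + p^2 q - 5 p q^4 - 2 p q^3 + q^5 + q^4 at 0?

The Hessian of f at 0 has rank 0. Corank 2; j^3 = -p^2*(p - q) has shape L^2 M (L != M), so D-series; mu = 5 gives D_5.

D_5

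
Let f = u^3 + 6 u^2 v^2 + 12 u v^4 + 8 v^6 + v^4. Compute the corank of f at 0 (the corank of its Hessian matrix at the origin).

Hessian at 0 has rank 0.

2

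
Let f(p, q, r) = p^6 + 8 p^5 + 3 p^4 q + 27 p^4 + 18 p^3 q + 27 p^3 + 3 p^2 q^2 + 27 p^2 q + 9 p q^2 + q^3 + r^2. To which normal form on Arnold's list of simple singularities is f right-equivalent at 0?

E8

The Hessian of f at 0 is [[0, 0, 0], [0, 0, 0], [0, 0, 2]] with rank 1, so corank 2. A Groebner basis of the Jacobian ideal J(f) in C{p,q,r} is {-729*p^2/8 + p*q^3 - 27*p*q^2/4 - 243*p*q/4 - 9*q^3/4 - 81*q^2/8, 729*p^2/2 + 27*p*q^2 + 243*p*q + q^4 + 9*q^3 + 81*q^2/2, p^3 + 9*p^2/4 - p*q^2/6 + 3*p*q/2 - q^3/54 + q^2/4, p^2*q - 9*p^2/4 + p*q^2/2 - 3*p*q/2 + q^3/18 - q^2/4, r}; counting standard monomials gives mu = 8. Corank 2; j^3 = (3*p + q)^3 is a perfect cube, so E-series; the 5-jet and mu = 8 give E_8.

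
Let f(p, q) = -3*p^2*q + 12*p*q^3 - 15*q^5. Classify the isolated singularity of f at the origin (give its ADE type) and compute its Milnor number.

Type D_{6}, Milnor number mu = 6.

The Hessian of f at 0 has rank 0. Corank 2; j^3 = -3*p^2*q has shape L^2 M (L != M), so D-series; mu = 6 gives D_6.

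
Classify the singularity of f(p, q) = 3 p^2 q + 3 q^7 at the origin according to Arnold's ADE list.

D_8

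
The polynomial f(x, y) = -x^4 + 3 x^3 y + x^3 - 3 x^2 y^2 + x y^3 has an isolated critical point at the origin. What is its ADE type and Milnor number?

The Hessian of f at 0 is [[0, 0], [0, 0]] with rank 0, so corank 2. A Groebner basis of the Jacobian ideal J(f) in C{x,y} is {3*x^2 + y^4 + y^3, x^3, x^2*y - x^2 - y^3/3, -2*x^2 + x*y^2 - 2*y^3/3}; counting standard monomials gives mu = 7. Corank 2; j^3 = x^3 is a perfect cube, so E-series; the 4-jet and mu = 7 give E_7.

Type E_{7}, Milnor number mu = 7.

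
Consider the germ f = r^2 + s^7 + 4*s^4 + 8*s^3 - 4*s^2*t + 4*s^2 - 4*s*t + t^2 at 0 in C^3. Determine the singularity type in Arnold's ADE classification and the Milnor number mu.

The Hessian of f at 0 has rank 2. Corank 1: A-series; mu = 6 gives A_6.

Type A_6, Milnor number mu = 6.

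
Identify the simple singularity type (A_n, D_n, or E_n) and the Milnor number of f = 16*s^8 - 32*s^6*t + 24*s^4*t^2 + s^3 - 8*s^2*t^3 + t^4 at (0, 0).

Type E_6, Milnor number mu = 6.

The Hessian of f at 0 has rank 0. Corank 2; j^3 = s^3 is a perfect cube, so E-series; the 4-jet and mu = 6 give E_6.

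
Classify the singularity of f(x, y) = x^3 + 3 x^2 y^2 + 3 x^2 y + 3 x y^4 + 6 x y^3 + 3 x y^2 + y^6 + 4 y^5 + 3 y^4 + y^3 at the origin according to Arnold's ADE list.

E_8

The Hessian of f at 0 is [[0, 0], [0, 0]] with rank 0, so corank 2. A Groebner basis of the Jacobian ideal J(f) in C{x,y} is {y^4, x^3 + 3*x^2*y - 3*x^2/2 - 3*x*y - 2*y^3 - 3*y^2/2, x^2/2 + x*y^2 + x*y + y^3 + y^2/2}; counting standard monomials gives mu = 8. Corank 2; j^3 = (x + y)^3 is a perfect cube, so E-series; the 5-jet and mu = 8 give E_8.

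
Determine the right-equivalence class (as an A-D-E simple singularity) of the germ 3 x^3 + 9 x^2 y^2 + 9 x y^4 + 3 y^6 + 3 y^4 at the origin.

The Hessian of f at 0 is [[0, 0], [0, 0]] with rank 0, so corank 2. A Groebner basis of the Jacobian ideal J(f) in C{x,y} is {x^3, x^2*y, x^2/2 + x*y^2, y^3}; counting standard monomials gives mu = 6. Corank 2; j^3 = 3*x^3 is a perfect cube, so E-series; the 4-jet and mu = 6 give E_6.

E6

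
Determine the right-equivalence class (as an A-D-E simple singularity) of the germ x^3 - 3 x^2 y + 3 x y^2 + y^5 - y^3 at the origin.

E_8

The Hessian of f at 0 is [[0, 0], [0, 0]] with rank 0, so corank 2. A Groebner basis of the Jacobian ideal J(f) in C{x,y} is {y^4, x^2 - 2*x*y + y^2}; counting standard monomials gives mu = 8. Corank 2; j^3 = (x - y)^3 is a perfect cube, so E-series; the 5-jet and mu = 8 give E_8.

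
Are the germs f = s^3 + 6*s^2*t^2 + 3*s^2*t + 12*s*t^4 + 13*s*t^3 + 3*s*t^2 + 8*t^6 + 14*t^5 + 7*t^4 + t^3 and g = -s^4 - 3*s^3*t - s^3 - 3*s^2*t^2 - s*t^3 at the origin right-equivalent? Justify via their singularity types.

Yes.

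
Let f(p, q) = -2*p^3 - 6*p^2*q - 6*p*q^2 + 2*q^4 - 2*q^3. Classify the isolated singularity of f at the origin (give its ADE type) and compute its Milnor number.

The Hessian of f at 0 has rank 0. Corank 2; j^3 = -2*(p + q)^3 is a perfect cube, so E-series; the 4-jet and mu = 6 give E_6.

Type E_6, Milnor number mu = 6.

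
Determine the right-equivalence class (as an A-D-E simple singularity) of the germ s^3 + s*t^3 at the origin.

E_{7}

The Hessian of f at 0 has rank 0. Corank 2; j^3 = s^3 is a perfect cube, so E-series; the 4-jet and mu = 7 give E_7.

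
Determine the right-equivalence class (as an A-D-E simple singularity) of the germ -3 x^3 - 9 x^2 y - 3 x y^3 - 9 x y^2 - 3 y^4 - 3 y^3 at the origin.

E7

The Hessian of f at 0 has rank 0. Corank 2; j^3 = -3*(x + y)^3 is a perfect cube, so E-series; the 4-jet and mu = 7 give E_7.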